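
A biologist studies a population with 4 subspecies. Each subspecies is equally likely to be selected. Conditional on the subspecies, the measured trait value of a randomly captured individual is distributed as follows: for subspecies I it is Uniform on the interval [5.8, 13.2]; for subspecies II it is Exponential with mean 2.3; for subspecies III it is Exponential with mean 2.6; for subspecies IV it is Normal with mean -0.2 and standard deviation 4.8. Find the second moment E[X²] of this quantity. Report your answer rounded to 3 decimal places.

For each component E[X²] = Var + (mean)², giving I: 94.8133; II: 10.58; III: 13.52; IV: 23.08.
Overall E[X²] = 0.25·94.8133 + 0.25·10.58 + 0.25·13.52 + 0.25·23.08 = 35.4983.

35.498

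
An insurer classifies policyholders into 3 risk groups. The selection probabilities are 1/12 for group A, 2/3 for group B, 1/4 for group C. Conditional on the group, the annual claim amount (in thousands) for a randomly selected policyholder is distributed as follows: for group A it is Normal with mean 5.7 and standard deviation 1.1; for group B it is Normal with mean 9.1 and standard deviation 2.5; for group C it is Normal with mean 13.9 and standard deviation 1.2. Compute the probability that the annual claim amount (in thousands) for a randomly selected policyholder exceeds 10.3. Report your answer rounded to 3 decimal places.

Conditional on each group, P(X > 10.3): A: 1.44594e-05; B: 0.315614; C: 0.99865.
By total probability, P(X > 10.3) = 0.0833333·1.44594e-05 + 0.666667·0.315614 + 0.25·0.99865 = 0.460073.

0.460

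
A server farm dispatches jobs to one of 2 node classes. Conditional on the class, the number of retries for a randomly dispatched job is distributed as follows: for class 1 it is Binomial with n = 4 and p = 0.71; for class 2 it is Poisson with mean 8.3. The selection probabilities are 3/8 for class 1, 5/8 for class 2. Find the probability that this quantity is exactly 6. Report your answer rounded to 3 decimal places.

0.071

Conditional on each class, P(X = 6): 1: 0; 2: 0.112847.
By total probability, P(X = 6) = 0.375·0 + 0.625·0.112847 = 0.0705297.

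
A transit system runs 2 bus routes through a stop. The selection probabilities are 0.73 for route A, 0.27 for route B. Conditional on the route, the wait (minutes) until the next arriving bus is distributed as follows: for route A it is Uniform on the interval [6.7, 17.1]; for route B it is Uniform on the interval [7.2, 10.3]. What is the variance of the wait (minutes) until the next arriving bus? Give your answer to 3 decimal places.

8.752

Per component, A: μ=11.9, E[X²]=150.623; B: μ=8.75, E[X²]=77.3633.
E[X] = 0.73·11.9 + 0.27·8.75 = 11.0495.
E[X²] = 0.73·150.623 + 0.27·77.3633 = 130.843.
Var(X) = E[X²] − (E[X])² = 130.843 − 122.091 = 8.75168.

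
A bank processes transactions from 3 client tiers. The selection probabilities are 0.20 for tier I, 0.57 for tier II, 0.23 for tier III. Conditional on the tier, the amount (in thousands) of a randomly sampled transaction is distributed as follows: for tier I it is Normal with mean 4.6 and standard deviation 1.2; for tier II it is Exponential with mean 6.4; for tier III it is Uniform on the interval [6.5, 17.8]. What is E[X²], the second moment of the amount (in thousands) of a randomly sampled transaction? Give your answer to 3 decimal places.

For each component E[X²] = Var + (mean)², giving I: 22.6; II: 81.92; III: 158.263.
Overall E[X²] = 0.2·22.6 + 0.57·81.92 + 0.23·158.263 = 87.615.

87.615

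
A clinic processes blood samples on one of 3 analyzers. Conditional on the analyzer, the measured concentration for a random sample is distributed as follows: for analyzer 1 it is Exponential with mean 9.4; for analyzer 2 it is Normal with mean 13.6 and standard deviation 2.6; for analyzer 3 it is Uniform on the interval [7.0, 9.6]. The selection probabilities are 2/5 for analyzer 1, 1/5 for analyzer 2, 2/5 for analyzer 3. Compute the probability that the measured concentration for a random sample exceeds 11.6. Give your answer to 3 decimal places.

0.272

Conditional on each analyzer, P(X > 11.6): 1: 0.291113; 2: 0.779122; 3: 0.
By total probability, P(X > 11.6) = 0.4·0.291113 + 0.2·0.779122 + 0.4·0 = 0.27227.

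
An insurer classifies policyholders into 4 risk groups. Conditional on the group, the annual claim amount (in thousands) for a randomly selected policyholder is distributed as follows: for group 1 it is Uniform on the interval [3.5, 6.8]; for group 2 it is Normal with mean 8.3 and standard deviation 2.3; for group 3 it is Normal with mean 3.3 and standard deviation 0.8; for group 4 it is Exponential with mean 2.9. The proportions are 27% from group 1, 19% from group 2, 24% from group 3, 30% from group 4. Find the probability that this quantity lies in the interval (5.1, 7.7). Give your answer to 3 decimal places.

0.232

Conditional on each group, P(5.1 < X < 7.7): 1: 0.515152; 2: 0.31503; 3: 0.0122245; 4: 0.101996.
By total probability, P(5.1 < X < 7.7) = 0.27·0.515152 + 0.19·0.31503 + 0.24·0.0122245 + 0.3·0.101996 = 0.232479.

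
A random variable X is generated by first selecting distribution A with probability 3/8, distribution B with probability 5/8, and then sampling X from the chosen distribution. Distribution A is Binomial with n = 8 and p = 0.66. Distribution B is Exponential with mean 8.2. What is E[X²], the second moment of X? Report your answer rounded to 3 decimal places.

95.178

For each component E[X²] = Var + (mean)², giving A: 29.6736; B: 134.48.
Overall E[X²] = 0.375·29.6736 + 0.625·134.48 = 95.1776.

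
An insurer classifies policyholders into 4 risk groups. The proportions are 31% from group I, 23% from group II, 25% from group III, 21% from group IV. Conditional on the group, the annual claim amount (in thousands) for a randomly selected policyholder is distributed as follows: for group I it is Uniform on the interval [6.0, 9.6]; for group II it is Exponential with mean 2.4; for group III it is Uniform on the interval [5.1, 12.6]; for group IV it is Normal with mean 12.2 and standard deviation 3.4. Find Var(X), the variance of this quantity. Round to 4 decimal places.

Per component, I: μ=7.8, E[X²]=61.92; II: μ=2.4, E[X²]=11.52; III: μ=8.85, E[X²]=83.01; IV: μ=12.2, E[X²]=160.4.
E[X] = 0.31·7.8 + 0.23·2.4 + 0.25·8.85 + 0.21·12.2 = 7.7445.
E[X²] = 0.31·61.92 + 0.23·11.52 + 0.25·83.01 + 0.21·160.4 = 76.2813.
Var(X) = E[X²] − (E[X])² = 76.2813 − 59.9773 = 16.304.

16.3040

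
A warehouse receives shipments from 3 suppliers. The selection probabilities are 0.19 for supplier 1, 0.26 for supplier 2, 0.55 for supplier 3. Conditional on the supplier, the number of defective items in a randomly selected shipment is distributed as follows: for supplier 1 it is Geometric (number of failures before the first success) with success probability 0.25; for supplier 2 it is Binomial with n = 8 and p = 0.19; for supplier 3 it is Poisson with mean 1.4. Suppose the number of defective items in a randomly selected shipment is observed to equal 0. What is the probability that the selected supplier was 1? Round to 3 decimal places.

Likelihoods P(X=0 | ·): 1: 0.25; 2: 0.185302; 3: 0.246597.
Posterior ∝ prior × likelihood. Numerator for 1: 0.19·0.25 = 0.0475.
Normalizing constant: 0.19·0.25 + 0.26·0.185302 + 0.55·0.246597 = 0.231307.
P(1 | observation) = 0.0475 / 0.231307 = 0.205355.

0.205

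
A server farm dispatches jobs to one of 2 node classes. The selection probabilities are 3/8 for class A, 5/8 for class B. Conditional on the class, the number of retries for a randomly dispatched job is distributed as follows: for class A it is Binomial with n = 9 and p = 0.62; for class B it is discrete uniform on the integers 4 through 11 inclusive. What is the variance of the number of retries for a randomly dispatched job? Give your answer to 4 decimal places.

Per component, A: μ=5.58, E[X²]=33.2568; B: μ=7.5, E[X²]=61.5.
E[X] = 0.375·5.58 + 0.625·7.5 = 6.78.
E[X²] = 0.375·33.2568 + 0.625·61.5 = 50.9088.
Var(X) = E[X²] − (E[X])² = 50.9088 − 45.9684 = 4.9404.

4.9404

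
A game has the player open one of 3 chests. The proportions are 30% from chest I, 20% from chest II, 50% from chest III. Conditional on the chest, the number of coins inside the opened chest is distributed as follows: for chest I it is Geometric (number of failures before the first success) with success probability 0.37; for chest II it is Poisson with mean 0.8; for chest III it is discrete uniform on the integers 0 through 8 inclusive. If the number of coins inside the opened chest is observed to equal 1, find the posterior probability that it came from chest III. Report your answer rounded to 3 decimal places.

0.281

Likelihoods P(X=1 | ·): I: 0.2331; II: 0.359463; III: 0.111111.
Posterior ∝ prior × likelihood. Numerator for III: 0.5·0.111111 = 0.0555556.
Normalizing constant: 0.3·0.2331 + 0.2·0.359463 + 0.5·0.111111 = 0.197378.
P(III | observation) = 0.0555556 / 0.197378 = 0.281468.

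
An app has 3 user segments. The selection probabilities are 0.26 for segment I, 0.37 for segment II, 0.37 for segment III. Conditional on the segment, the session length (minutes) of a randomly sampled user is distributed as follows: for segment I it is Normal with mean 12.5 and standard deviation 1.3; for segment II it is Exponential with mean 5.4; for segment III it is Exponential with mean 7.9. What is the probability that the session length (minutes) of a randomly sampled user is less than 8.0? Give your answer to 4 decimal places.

0.5216

Conditional on each segment, P(X < 8.0): I: 0.000268549; II: 0.772699; III: 0.636748.
By total probability, P(X < 8.0) = 0.26·0.000268549 + 0.37·0.772699 + 0.37·0.636748 = 0.521565.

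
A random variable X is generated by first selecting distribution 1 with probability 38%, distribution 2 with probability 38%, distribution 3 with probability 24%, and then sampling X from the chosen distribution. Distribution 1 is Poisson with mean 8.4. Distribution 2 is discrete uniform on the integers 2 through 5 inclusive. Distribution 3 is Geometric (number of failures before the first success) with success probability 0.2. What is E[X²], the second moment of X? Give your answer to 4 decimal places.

For each component E[X²] = Var + (mean)², giving 1: 78.96; 2: 13.5; 3: 36.
Overall E[X²] = 0.38·78.96 + 0.38·13.5 + 0.24·36 = 43.7748.

43.7748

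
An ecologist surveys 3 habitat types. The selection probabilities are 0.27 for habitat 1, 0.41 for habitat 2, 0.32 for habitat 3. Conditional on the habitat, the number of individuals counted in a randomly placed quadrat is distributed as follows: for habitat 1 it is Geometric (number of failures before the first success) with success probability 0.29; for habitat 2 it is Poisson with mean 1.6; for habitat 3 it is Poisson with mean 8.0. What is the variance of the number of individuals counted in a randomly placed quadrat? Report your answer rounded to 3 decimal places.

Per component, 1: μ=2.44828, E[X²]=14.4364; 2: μ=1.6, E[X²]=4.16; 3: μ=8, E[X²]=72.
E[X] = 0.27·2.44828 + 0.41·1.6 + 0.32·8 = 3.87703.
E[X²] = 0.27·14.4364 + 0.41·4.16 + 0.32·72 = 28.6434.
Var(X) = E[X²] − (E[X])² = 28.6434 − 15.0314 = 13.612.

13.612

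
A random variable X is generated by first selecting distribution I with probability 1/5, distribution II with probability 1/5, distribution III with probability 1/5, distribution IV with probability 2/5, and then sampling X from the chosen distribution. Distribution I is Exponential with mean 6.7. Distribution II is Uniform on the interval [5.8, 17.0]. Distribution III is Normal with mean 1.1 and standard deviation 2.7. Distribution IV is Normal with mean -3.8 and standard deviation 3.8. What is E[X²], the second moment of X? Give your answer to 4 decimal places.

For each component E[X²] = Var + (mean)², giving I: 89.78; II: 140.413; III: 8.5; IV: 28.88.
Overall E[X²] = 0.2·89.78 + 0.2·140.413 + 0.2·8.5 + 0.4·28.88 = 59.2907.

59.2907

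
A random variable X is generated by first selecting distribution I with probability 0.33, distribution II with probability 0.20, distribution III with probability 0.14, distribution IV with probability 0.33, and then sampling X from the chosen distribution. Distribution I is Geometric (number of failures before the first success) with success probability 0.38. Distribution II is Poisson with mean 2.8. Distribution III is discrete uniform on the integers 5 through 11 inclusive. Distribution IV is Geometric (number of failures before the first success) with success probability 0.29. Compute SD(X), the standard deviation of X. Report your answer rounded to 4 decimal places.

Per component, I: μ=1.63158, E[X²]=6.95568; II: μ=2.8, E[X²]=10.64; III: μ=8, E[X²]=68; IV: μ=2.44828, E[X²]=14.4364.
E[X] = 0.33·1.63158 + 0.2·2.8 + 0.14·8 + 0.33·2.44828 = 3.02635.
E[X²] = 0.33·6.95568 + 0.2·10.64 + 0.14·68 + 0.33·14.4364 = 18.7074.
Var(X) = E[X²] − (E[X])² = 18.7074 − 9.15881 = 9.54857.
SD(X) = √9.54857 = 3.09008.

3.0901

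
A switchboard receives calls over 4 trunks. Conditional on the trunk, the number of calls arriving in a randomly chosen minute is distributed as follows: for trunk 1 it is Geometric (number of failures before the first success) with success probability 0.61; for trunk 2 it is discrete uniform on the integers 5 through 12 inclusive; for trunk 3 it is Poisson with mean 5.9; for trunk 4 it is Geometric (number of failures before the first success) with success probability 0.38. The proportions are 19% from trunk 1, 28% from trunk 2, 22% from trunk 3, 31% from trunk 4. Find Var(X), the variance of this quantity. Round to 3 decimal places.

14.554

Per component, 1: μ=0.639344, E[X²]=1.45687; 2: μ=8.5, E[X²]=77.5; 3: μ=5.9, E[X²]=40.71; 4: μ=1.63158, E[X²]=6.95568.
E[X] = 0.19·0.639344 + 0.28·8.5 + 0.22·5.9 + 0.31·1.63158 = 4.30526.
E[X²] = 0.19·1.45687 + 0.28·77.5 + 0.22·40.71 + 0.31·6.95568 = 33.0893.
Var(X) = E[X²] − (E[X])² = 33.0893 − 18.5353 = 14.554.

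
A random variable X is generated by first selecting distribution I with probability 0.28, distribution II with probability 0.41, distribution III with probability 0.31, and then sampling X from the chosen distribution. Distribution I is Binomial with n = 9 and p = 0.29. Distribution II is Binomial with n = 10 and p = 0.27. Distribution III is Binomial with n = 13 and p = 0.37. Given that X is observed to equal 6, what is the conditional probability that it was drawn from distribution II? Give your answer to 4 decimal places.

0.1388

Likelihoods P(X=6 | ·): I: 0.0178831; II: 0.0231043; III: 0.173425.
Posterior ∝ prior × likelihood. Numerator for II: 0.41·0.0231043 = 0.00947277.
Normalizing constant: 0.28·0.0178831 + 0.41·0.0231043 + 0.31·0.173425 = 0.0682418.
P(II | observation) = 0.00947277 / 0.0682418 = 0.138812.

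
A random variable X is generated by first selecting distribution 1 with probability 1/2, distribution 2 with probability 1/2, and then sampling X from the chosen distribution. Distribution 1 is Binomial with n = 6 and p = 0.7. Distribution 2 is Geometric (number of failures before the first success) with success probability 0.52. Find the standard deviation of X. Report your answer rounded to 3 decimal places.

Per component, 1: μ=4.2, E[X²]=18.9; 2: μ=0.923077, E[X²]=2.62722.
E[X] = 0.5·4.2 + 0.5·0.923077 = 2.56154.
E[X²] = 0.5·18.9 + 0.5·2.62722 = 10.7636.
Var(X) = E[X²] − (E[X])² = 10.7636 − 6.56148 = 4.20213.
SD(X) = √4.20213 = 2.04991.

2.050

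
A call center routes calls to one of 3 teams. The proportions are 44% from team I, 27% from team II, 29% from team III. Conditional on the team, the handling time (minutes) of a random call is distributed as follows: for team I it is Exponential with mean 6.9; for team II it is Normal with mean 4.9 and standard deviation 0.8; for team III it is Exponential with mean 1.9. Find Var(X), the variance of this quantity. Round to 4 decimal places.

Per component, I: μ=6.9, E[X²]=95.22; II: μ=4.9, E[X²]=24.65; III: μ=1.9, E[X²]=7.22.
E[X] = 0.44·6.9 + 0.27·4.9 + 0.29·1.9 = 4.91.
E[X²] = 0.44·95.22 + 0.27·24.65 + 0.29·7.22 = 50.6461.
Var(X) = E[X²] − (E[X])² = 50.6461 − 24.1081 = 26.538.

26.5380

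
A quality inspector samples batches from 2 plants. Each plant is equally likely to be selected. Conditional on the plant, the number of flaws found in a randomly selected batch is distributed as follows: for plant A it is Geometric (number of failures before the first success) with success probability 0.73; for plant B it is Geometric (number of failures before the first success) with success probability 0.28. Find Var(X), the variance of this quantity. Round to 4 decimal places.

Per component, A: μ=0.369863, E[X²]=0.64346; B: μ=2.57143, E[X²]=15.7959.
E[X] = 0.5·0.369863 + 0.5·2.57143 = 1.47065.
E[X²] = 0.5·0.64346 + 0.5·15.7959 = 8.21969.
Var(X) = E[X²] − (E[X])² = 8.21969 − 2.1628 = 6.05689.

6.0569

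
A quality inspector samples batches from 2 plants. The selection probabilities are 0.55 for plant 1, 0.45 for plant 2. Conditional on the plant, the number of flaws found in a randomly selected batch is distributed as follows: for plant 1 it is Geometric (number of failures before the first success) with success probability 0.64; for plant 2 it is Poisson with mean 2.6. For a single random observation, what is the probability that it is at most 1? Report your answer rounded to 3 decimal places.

0.599

Conditional on each plant, P(X ≤ 1): 1: 0.8704; 2: 0.267385.
By total probability, P(X ≤ 1) = 0.55·0.8704 + 0.45·0.267385 = 0.599043.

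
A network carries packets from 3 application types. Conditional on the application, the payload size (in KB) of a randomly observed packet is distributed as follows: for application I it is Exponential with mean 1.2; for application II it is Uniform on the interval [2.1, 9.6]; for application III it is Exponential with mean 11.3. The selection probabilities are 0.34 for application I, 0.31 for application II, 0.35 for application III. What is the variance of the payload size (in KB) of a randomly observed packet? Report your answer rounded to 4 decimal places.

64.2751

Per component, I: μ=1.2, E[X²]=2.88; II: μ=5.85, E[X²]=38.91; III: μ=11.3, E[X²]=255.38.
E[X] = 0.34·1.2 + 0.31·5.85 + 0.35·11.3 = 6.1765.
E[X²] = 0.34·2.88 + 0.31·38.91 + 0.35·255.38 = 102.424.
Var(X) = E[X²] − (E[X])² = 102.424 − 38.1492 = 64.2751.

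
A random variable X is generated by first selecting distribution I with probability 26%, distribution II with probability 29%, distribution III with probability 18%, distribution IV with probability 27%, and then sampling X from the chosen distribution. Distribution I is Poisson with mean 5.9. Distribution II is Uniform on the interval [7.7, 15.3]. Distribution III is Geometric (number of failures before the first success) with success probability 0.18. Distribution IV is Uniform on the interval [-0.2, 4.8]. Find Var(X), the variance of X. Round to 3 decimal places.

Per component, I: μ=5.9, E[X²]=40.71; II: μ=11.5, E[X²]=137.063; III: μ=4.55556, E[X²]=46.0617; IV: μ=2.3, E[X²]=7.37333.
E[X] = 0.26·5.9 + 0.29·11.5 + 0.18·4.55556 + 0.27·2.3 = 6.31.
E[X²] = 0.26·40.71 + 0.29·137.063 + 0.18·46.0617 + 0.27·7.37333 = 60.6149.
Var(X) = E[X²] − (E[X])² = 60.6149 − 39.8161 = 20.7988.

20.799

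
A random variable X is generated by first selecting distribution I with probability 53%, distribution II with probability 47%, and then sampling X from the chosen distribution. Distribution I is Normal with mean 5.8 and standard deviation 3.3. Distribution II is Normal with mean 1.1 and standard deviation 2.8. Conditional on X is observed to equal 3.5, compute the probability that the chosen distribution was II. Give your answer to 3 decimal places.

Likelihoods f(3.5 | ·): I: 0.0948229; II: 0.0986769.
Posterior ∝ prior × likelihood. Numerator for II: 0.47·0.0986769 = 0.0463781.
Normalizing constant: 0.53·0.0948229 + 0.47·0.0986769 = 0.0966343.
P(II | observation) = 0.0463781 / 0.0966343 = 0.479935.

0.480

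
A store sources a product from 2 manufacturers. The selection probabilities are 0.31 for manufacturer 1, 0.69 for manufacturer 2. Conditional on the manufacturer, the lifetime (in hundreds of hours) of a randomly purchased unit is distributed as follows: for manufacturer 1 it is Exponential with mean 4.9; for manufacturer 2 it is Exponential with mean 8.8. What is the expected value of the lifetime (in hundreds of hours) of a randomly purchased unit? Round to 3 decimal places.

7.591

Component means — 1: 4.9; 2: 8.8.
E[X] = 0.31·4.9 + 0.69·8.8 = 7.591.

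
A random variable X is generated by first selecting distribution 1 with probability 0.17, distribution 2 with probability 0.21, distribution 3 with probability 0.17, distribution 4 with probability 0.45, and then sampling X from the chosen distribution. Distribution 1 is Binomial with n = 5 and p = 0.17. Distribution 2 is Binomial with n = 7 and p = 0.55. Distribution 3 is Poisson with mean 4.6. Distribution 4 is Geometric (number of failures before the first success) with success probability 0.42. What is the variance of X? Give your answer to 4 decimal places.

Per component, 1: μ=0.85, E[X²]=1.428; 2: μ=3.85, E[X²]=16.555; 3: μ=4.6, E[X²]=25.76; 4: μ=1.38095, E[X²]=5.19501.
E[X] = 0.17·0.85 + 0.21·3.85 + 0.17·4.6 + 0.45·1.38095 = 2.35643.
E[X²] = 0.17·1.428 + 0.21·16.555 + 0.17·25.76 + 0.45·5.19501 = 10.4363.
Var(X) = E[X²] − (E[X])² = 10.4363 − 5.55276 = 4.88351.

4.8835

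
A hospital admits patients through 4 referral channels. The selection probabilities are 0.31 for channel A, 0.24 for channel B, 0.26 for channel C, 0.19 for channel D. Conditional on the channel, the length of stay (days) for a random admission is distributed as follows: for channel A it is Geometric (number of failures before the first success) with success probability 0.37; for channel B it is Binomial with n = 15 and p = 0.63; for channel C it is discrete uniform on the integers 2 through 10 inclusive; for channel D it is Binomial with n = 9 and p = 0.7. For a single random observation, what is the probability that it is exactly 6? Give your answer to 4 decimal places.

0.0965

Conditional on each channel, P(X = 6): A: 0.0231337; B: 0.0406689; C: 0.111111; D: 0.266828.
By total probability, P(X = 6) = 0.31·0.0231337 + 0.24·0.0406689 + 0.26·0.111111 + 0.19·0.266828 = 0.0965182.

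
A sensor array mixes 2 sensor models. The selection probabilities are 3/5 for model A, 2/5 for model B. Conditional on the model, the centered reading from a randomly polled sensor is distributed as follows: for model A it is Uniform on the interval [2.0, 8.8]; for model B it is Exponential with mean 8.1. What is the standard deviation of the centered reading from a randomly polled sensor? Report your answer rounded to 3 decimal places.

Per component, A: μ=5.4, E[X²]=33.0133; B: μ=8.1, E[X²]=131.22.
E[X] = 0.6·5.4 + 0.4·8.1 = 6.48.
E[X²] = 0.6·33.0133 + 0.4·131.22 = 72.296.
Var(X) = E[X²] − (E[X])² = 72.296 − 41.9904 = 30.3056.
SD(X) = √30.3056 = 5.50505.

5.505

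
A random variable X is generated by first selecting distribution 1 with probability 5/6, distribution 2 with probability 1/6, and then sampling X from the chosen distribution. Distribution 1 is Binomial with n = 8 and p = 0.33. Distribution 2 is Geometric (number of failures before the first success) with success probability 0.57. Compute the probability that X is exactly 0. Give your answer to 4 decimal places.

0.1288

Conditional on each component, P(X = 0): 1: 0.0406068; 2: 0.57.
By total probability, P(X = 0) = 0.833333·0.0406068 + 0.166667·0.57 = 0.128839.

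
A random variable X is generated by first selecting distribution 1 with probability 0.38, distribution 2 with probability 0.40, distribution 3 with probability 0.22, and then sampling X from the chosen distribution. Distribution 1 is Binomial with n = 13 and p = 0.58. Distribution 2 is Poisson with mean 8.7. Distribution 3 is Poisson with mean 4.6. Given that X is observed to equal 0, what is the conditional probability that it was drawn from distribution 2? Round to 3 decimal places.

Likelihoods P(X=0 | ·): 1: 1.26544e-05; 2: 0.000166586; 3: 0.0100518.
Posterior ∝ prior × likelihood. Numerator for 2: 0.4·0.000166586 = 6.66343e-05.
Normalizing constant: 0.38·1.26544e-05 + 0.4·0.000166586 + 0.22·0.0100518 = 0.00228285.
P(2 | observation) = 6.66343e-05 / 0.00228285 = 0.0291891.

0.029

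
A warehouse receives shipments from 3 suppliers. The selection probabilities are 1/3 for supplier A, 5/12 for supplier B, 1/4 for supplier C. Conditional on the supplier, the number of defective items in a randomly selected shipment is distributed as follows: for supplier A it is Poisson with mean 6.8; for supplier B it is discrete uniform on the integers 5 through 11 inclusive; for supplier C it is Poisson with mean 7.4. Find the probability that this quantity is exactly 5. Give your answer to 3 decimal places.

0.133

Conditional on each supplier, P(X = 5): A: 0.134946; B: 0.142857; C: 0.113031.
By total probability, P(X = 5) = 0.333333·0.134946 + 0.416667·0.142857 + 0.25·0.113031 = 0.132764.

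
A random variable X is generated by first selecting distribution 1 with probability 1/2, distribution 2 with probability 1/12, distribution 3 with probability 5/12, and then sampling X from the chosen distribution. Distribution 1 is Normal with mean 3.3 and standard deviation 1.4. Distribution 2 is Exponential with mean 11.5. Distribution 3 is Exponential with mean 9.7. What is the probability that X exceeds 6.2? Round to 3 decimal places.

Conditional on each component, P(X > 6.2): 1: 0.0191594; 2: 0.583255; 3: 0.527727.
By total probability, P(X > 6.2) = 0.5·0.0191594 + 0.0833333·0.583255 + 0.416667·0.527727 = 0.278071.

0.278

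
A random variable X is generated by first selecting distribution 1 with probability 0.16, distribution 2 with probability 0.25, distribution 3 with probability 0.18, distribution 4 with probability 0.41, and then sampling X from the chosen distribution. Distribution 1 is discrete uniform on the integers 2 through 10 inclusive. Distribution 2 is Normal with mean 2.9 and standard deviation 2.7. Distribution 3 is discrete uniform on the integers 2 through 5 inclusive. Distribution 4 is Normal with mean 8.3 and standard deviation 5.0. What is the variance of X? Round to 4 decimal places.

18.9810

Per component, 1: μ=6, E[X²]=42.6667; 2: μ=2.9, E[X²]=15.7; 3: μ=3.5, E[X²]=13.5; 4: μ=8.3, E[X²]=93.89.
E[X] = 0.16·6 + 0.25·2.9 + 0.18·3.5 + 0.41·8.3 = 5.718.
E[X²] = 0.16·42.6667 + 0.25·15.7 + 0.18·13.5 + 0.41·93.89 = 51.6766.
Var(X) = E[X²] − (E[X])² = 51.6766 − 32.6955 = 18.981.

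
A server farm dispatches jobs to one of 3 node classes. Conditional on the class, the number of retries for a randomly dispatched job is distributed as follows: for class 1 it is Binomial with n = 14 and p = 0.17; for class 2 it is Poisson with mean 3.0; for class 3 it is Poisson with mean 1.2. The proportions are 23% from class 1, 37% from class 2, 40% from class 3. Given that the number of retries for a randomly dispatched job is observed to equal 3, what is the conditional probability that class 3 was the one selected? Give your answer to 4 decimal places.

Likelihoods P(X=3 | ·): 1: 0.230307; 2: 0.224042; 3: 0.0867439.
Posterior ∝ prior × likelihood. Numerator for 3: 0.4·0.0867439 = 0.0346976.
Normalizing constant: 0.23·0.230307 + 0.37·0.224042 + 0.4·0.0867439 = 0.170564.
P(3 | observation) = 0.0346976 / 0.170564 = 0.203429.

0.2034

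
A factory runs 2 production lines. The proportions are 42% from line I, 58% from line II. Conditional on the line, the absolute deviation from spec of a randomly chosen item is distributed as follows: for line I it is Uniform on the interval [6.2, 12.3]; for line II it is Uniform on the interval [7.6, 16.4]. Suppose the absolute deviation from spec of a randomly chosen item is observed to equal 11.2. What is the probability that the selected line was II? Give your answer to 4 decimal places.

0.4891

Likelihoods f(11.2 | ·): I: 0.163934; II: 0.113636.
Posterior ∝ prior × likelihood. Numerator for II: 0.58·0.113636 = 0.0659091.
Normalizing constant: 0.42·0.163934 + 0.58·0.113636 = 0.134762.
P(II | observation) = 0.0659091 / 0.134762 = 0.489079.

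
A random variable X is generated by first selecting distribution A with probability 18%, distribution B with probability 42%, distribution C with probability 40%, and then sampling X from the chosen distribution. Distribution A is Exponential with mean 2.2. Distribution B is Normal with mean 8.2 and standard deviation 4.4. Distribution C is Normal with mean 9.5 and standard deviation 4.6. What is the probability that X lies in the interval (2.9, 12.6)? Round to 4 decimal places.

0.6226

Conditional on each component, P(2.9 < X < 12.6): A: 0.264365; B: 0.727155; C: 0.674142.
By total probability, P(2.9 < X < 12.6) = 0.18·0.264365 + 0.42·0.727155 + 0.4·0.674142 = 0.622648.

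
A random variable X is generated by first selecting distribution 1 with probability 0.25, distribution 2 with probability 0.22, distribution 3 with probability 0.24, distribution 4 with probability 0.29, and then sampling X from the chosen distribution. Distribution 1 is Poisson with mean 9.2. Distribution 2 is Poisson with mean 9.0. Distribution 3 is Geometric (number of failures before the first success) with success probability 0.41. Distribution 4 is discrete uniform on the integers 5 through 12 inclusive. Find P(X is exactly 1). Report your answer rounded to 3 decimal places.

Conditional on each component, P(X = 1): 1: 0.000929562; 2: 0.00111069; 3: 0.2419; 4: 0.
By total probability, P(X = 1) = 0.25·0.000929562 + 0.22·0.00111069 + 0.24·0.2419 + 0.29·0 = 0.0585327.

0.059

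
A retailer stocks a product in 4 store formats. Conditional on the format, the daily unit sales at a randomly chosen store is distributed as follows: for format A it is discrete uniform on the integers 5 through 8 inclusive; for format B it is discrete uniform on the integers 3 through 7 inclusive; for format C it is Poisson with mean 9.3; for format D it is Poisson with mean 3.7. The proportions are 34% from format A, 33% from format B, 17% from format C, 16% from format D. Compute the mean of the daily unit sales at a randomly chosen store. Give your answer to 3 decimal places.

Component means — A: 6.5; B: 5; C: 9.3; D: 3.7.
E[X] = 0.34·6.5 + 0.33·5 + 0.17·9.3 + 0.16·3.7 = 6.033.

6.033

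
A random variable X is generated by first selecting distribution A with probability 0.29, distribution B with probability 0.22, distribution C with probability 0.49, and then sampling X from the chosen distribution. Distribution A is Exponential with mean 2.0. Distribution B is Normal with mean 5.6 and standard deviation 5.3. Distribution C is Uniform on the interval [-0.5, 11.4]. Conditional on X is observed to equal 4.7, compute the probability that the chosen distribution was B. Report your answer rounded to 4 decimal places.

Likelihoods f(4.7 | ·): A: 0.0476846; B: 0.0741946; C: 0.0840336.
Posterior ∝ prior × likelihood. Numerator for B: 0.22·0.0741946 = 0.0163228.
Normalizing constant: 0.29·0.0476846 + 0.22·0.0741946 + 0.49·0.0840336 = 0.0713278.
P(B | observation) = 0.0163228 / 0.0713278 = 0.228842.

0.2288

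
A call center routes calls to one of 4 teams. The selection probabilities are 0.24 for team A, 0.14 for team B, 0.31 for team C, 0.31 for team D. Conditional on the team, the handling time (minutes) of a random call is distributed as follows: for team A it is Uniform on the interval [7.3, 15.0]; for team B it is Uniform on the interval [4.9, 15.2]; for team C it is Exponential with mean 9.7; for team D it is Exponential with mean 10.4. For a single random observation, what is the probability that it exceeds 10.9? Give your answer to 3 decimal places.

Conditional on each team, P(X > 10.9): A: 0.532468; B: 0.417476; C: 0.325071; D: 0.350611.
By total probability, P(X > 10.9) = 0.24·0.532468 + 0.14·0.417476 + 0.31·0.325071 + 0.31·0.350611 = 0.3957.

0.396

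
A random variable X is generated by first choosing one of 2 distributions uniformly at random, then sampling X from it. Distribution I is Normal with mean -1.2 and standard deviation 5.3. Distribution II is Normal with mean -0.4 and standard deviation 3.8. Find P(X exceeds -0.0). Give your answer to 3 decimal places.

0.434

Conditional on each component, P(X > -0.0): I: 0.410439; II: 0.458083.
By total probability, P(X > -0.0) = 0.5·0.410439 + 0.5·0.458083 = 0.434261.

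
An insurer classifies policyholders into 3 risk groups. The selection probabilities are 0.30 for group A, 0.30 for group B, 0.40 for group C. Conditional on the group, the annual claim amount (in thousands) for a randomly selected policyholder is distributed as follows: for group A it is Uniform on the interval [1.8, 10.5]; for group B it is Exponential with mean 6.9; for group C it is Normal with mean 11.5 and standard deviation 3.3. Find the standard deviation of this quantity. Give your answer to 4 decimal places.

Per component, A: μ=6.15, E[X²]=44.13; B: μ=6.9, E[X²]=95.22; C: μ=11.5, E[X²]=143.14.
E[X] = 0.3·6.15 + 0.3·6.9 + 0.4·11.5 = 8.515.
E[X²] = 0.3·44.13 + 0.3·95.22 + 0.4·143.14 = 99.061.
Var(X) = E[X²] − (E[X])² = 99.061 − 72.5052 = 26.5558.
SD(X) = √26.5558 = 5.15323.

5.1532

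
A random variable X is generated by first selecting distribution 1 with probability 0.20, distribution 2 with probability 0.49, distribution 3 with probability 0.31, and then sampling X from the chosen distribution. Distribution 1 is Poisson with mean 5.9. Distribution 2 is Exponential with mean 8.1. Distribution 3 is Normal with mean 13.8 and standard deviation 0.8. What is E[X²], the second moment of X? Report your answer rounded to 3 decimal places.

131.675

For each component E[X²] = Var + (mean)², giving 1: 40.71; 2: 131.22; 3: 191.08.
Overall E[X²] = 0.2·40.71 + 0.49·131.22 + 0.31·191.08 = 131.675.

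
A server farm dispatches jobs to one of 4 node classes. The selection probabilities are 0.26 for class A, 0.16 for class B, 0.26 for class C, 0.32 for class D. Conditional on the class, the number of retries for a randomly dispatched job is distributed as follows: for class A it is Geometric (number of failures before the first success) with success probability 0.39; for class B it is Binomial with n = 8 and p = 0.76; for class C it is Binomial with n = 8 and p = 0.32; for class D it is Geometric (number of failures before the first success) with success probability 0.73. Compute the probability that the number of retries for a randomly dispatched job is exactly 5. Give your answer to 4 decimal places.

Conditional on each class, P(X = 5): A: 0.0329393; B: 0.196286; C: 0.0590833; D: 0.00104747.
By total probability, P(X = 5) = 0.26·0.0329393 + 0.16·0.196286 + 0.26·0.0590833 + 0.32·0.00104747 = 0.0556668.

0.0557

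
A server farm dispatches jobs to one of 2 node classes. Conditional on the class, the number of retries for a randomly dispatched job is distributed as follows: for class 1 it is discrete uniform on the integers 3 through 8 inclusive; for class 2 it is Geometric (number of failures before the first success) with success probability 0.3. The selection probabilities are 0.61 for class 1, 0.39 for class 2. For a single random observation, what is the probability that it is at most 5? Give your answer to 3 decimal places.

Conditional on each class, P(X ≤ 5): 1: 0.5; 2: 0.882351.
By total probability, P(X ≤ 5) = 0.61·0.5 + 0.39·0.882351 = 0.649117.

0.649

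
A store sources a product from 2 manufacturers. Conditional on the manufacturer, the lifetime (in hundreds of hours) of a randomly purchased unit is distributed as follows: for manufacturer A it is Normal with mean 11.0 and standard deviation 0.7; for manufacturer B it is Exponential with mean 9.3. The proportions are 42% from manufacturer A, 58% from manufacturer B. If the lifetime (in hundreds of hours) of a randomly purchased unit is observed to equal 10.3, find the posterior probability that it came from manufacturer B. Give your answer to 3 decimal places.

0.124

Likelihoods f(10.3 | ·): A: 0.345672; B: 0.0355242.
Posterior ∝ prior × likelihood. Numerator for B: 0.58·0.0355242 = 0.020604.
Normalizing constant: 0.42·0.345672 + 0.58·0.0355242 = 0.165786.
P(B | observation) = 0.020604 / 0.165786 = 0.124281.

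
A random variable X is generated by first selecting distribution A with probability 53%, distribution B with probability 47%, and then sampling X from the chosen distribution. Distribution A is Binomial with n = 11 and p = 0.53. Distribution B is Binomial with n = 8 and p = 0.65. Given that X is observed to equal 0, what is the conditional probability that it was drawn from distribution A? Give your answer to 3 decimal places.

0.553

Likelihoods P(X=0 | ·): A: 0.000247216; B: 0.000225188.
Posterior ∝ prior × likelihood. Numerator for A: 0.53·0.000247216 = 0.000131024.
Normalizing constant: 0.53·0.000247216 + 0.47·0.000225188 = 0.000236863.
P(A | observation) = 0.000131024 / 0.000236863 = 0.553166.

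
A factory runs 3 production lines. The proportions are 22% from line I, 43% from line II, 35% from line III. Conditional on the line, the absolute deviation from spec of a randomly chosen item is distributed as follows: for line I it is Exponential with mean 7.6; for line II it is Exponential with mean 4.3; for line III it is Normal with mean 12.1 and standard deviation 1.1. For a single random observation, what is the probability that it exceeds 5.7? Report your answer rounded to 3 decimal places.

0.568

Conditional on each line, P(X > 5.7): I: 0.472367; II: 0.265648; III: 1.
By total probability, P(X > 5.7) = 0.22·0.472367 + 0.43·0.265648 + 0.35·1 = 0.568149.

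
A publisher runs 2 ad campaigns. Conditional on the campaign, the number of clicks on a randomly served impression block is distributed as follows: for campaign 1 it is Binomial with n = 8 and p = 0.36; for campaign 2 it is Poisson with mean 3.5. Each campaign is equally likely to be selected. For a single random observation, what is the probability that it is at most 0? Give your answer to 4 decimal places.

0.0292

Conditional on each campaign, P(X ≤ 0): 1: 0.0281475; 2: 0.0301974.
By total probability, P(X ≤ 0) = 0.5·0.0281475 + 0.5·0.0301974 = 0.0291724.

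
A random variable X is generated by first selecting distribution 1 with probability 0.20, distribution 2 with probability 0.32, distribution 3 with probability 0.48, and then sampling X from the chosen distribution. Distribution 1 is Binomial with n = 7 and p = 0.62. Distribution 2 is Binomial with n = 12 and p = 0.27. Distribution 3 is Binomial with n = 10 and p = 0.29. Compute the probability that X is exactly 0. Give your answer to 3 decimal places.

Conditional on each component, P(X = 0): 1: 0.00114416; 2: 0.022902; 3: 0.0325524.
By total probability, P(X = 0) = 0.2·0.00114416 + 0.32·0.022902 + 0.48·0.0325524 = 0.0231827.

0.023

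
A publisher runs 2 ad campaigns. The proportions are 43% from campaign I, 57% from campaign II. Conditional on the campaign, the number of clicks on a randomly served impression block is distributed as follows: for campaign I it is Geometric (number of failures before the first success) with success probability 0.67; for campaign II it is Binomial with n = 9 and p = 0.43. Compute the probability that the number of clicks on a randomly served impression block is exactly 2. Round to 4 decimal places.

Conditional on each campaign, P(X = 2): I: 0.072963; II: 0.130126.
By total probability, P(X = 2) = 0.43·0.072963 + 0.57·0.130126 = 0.105546.

0.1055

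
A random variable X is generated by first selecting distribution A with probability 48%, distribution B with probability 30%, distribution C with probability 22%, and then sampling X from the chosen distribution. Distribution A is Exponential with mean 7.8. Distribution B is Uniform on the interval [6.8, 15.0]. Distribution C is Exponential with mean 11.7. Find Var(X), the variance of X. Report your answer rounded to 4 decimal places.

64.0323

Per component, A: μ=7.8, E[X²]=121.68; B: μ=10.9, E[X²]=124.413; C: μ=11.7, E[X²]=273.78.
E[X] = 0.48·7.8 + 0.3·10.9 + 0.22·11.7 = 9.588.
E[X²] = 0.48·121.68 + 0.3·124.413 + 0.22·273.78 = 155.962.
Var(X) = E[X²] − (E[X])² = 155.962 − 91.9297 = 64.0323.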